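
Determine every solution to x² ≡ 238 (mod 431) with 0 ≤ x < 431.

Since 431 ≡ 3 (mod 4), a square root of 238 is 238^((431+1)/4) = 238^108 mod 431.
Repeated squaring: 238^2≡183, 238^4≡302, 238^8≡263, 238^16≡209, 238^32≡150, 238^64≡88 (mod 431).
238^108 = 238^(64+32+8+4) ≡ 184 (mod 431).
Check: 184² = 33856 ≡ 238 (mod 431). The two roots are 184 and 247.

184, 247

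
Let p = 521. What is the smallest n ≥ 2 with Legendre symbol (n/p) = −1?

3

(2/521) = +1, so 2 is a residue.
(3/521) = −1, so 3 is the smallest positive non-residue mod 521.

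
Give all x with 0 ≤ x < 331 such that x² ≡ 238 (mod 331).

Since 331 ≡ 3 (mod 4), a square root of 238 is 238^((331+1)/4) = 238^83 mod 331.
Repeated squaring: 238^2≡43, 238^4≡194, 238^8≡233, 238^16≡5, 238^32≡25, 238^64≡294 (mod 331).
238^83 = 238^(64+16+2+1) ≡ 30 (mod 331).
Check: 30² = 900 ≡ 238 (mod 331). The two roots are 30 and 301.

30, 301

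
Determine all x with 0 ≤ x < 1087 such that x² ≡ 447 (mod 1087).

348, 739

Since 1087 ≡ 3 (mod 4), a square root of 447 is 447^((1087+1)/4) = 447^272 mod 1087.
Repeated squaring: 447^2≡888, 447^4≡469, 447^8≡387, 447^16≡850, 447^32≡732, 447^64≡1020, 447^128≡141, 447^256≡315 (mod 1087).
447^272 = 447^(256+16) ≡ 348 (mod 1087).
Check: 348² = 121104 ≡ 447 (mod 1087). The two roots are 348 and 739.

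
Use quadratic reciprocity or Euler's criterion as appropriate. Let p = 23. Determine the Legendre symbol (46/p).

First reduce: 46 ≡ 0 (mod 23).
Top reduces to 0: gcd > 1, so the symbol is 0.

0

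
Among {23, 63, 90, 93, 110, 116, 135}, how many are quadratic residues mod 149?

(23/149) = -1 → non-residue.
(63/149) = +1 → QR.
(90/149) = -1 → non-residue.
(93/149) = -1 → non-residue.
(110/149) = +1 → QR.
(116/149) = +1 → QR.
(135/149) = -1 → non-residue.
Total quadratic residues among the 7: 3.

3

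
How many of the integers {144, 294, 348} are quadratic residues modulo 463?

(144/463) = +1 → QR.
(294/463) = -1 → non-residue.
(348/463) = -1 → non-residue.
Total quadratic residues among the 3: 1.

1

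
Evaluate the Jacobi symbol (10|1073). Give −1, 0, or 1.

Pull out 2: since 1073 ≡ 1 (mod 8), (2/1073) = +1.
Reciprocity: 5 ≡ 1 and 1073 ≡ 1 (mod 4), so (5/1073) = +(1073/5).
Reduce top mod 5: now compute (3/5).
Reciprocity: 3 ≡ 3 and 5 ≡ 1 (mod 4), so (3/5) = +(5/3).
Reduce top mod 3: now compute (2/3).
Pull out 2: since 3 ≡ 3 (mod 8), (2/3) = -1.
Reached (1/3) = 1. Collecting the sign flips along the way, the symbol is -1.

-1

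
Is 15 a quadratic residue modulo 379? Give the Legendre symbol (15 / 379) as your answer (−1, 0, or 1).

-1

Euler's criterion: (15/379) ≡ 15^189 (mod 379).
15^2 ≡ 225 (mod 379)
15^4 ≡ 218 (mod 379)
15^8 ≡ 149 (mod 379)
15^16 ≡ 219 (mod 379)
15^32 ≡ 207 (mod 379)
15^64 ≡ 22 (mod 379)
15^128 ≡ 105 (mod 379)
15^189 = 15^(128+32+16+8+4+1) ≡ 378 (mod 379).
Result is 378 ≡ −1, so (15/379) = −1.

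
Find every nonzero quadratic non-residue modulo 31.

Square k = 1,…,15 (k and 31−k give the same square):
1²=1, 2²=4, 3²=9, 4²=16, 5²=25, 6²≡5, 7²≡18, 8²≡2, 9²≡19, 10²≡7, 11²≡28, 12²≡20, 13²≡14, 14²≡10, 15²≡8 (mod 31).
The residues are {1, 2, 4, 5, 7, 8, 9, 10, 14, 16, 18, 19, 20, 25, 28}; the non-residues are the remaining 15 nonzero classes.

3, 6, 11, 12, 13, 15, 17, 21, 22, 23, 24, 26, 27, 29, 30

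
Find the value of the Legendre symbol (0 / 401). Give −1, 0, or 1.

0

Top reduces to 0: gcd > 1, so the symbol is 0.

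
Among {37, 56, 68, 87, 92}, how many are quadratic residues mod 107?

(37/107) = +1 → QR.
(56/107) = +1 → QR.
(68/107) = -1 → non-residue.
(87/107) = +1 → QR.
(92/107) = +1 → QR.
Total quadratic residues among the 5: 4.

4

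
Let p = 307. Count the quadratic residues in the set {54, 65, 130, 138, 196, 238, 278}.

(54/307) = +1 → QR.
(65/307) = +1 → QR.
(130/307) = -1 → non-residue.
(138/307) = -1 → non-residue.
(196/307) = +1 → QR.
(238/307) = -1 → non-residue.
(278/307) = +1 → QR.
Total quadratic residues among the 7: 4.

4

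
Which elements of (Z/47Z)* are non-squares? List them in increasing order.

Square k = 1,…,23 (k and 47−k give the same square):
1²=1, 2²=4, 3²=9, 4²=16, 5²=25, 6²=36, 7²≡2, 8²≡17, 9²≡34, 10²≡6, 11²≡27, 12²≡3, 13²≡28, 14²≡8, 15²≡37, 16²≡21, 17²≡7, 18²≡42, 19²≡32, 20²≡24, 21²≡18, 22²≡14, 23²≡12 (mod 47).
The residues are {1, 2, 3, 4, 6, 7, 8, 9, 12, 14, 16, 17, 18, 21, 24, 25, 27, 28, 32, 34, 36, 37, 42}; the non-residues are the remaining 23 nonzero classes.

5 10 11 13 15 19 20 22 23 26 29 30 31 33 35 38 39 40 41 43 44 45 46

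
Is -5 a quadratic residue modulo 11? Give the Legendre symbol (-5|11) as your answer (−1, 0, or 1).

-1

Euler's criterion: (-5/11) ≡ 6^5 (mod 11).
6^2 ≡ 3 (mod 11)
6^4 ≡ 9 (mod 11)
6^5 = 6^(4+1) ≡ 10 (mod 11).
Result is 10 ≡ −1, so (-5/11) = −1.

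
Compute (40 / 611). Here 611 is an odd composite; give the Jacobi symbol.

Pull out 2^3: since 611 ≡ 3 (mod 8), (2/611) = -1, so (2/611)^3 = -1.
Reciprocity: 5 ≡ 1 and 611 ≡ 3 (mod 4), so (5/611) = +(611/5).
Reduce top mod 5: now compute (1/5).
Reached (1/5) = 1. Collecting the sign flips along the way, the symbol is -1.

-1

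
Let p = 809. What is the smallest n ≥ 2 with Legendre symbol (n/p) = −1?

(2/809) = +1, so 2 is a residue.
(3/809) = −1, so 3 is the smallest positive non-residue mod 809.

3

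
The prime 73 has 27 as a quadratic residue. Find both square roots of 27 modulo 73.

10, 63

73 ≡ 1 (mod 4), so we find a root by search.
Trying successive values, 10² = 100 ≡ 27 (mod 73). The other root is 73 − 10 = 63.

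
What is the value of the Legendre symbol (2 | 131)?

Euler's criterion: (2/131) ≡ 2^65 (mod 131).
2^2 ≡ 4 (mod 131)
2^4 ≡ 16 (mod 131)
2^8 ≡ 125 (mod 131)
2^16 ≡ 36 (mod 131)
2^32 ≡ 117 (mod 131)
2^64 ≡ 65 (mod 131)
2^65 = 2^(64+1) ≡ 130 (mod 131).
Result is 130 ≡ −1, so (2/131) = −1.

-1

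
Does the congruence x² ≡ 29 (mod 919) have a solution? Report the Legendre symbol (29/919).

1

Euler's criterion: (29/919) ≡ 29^459 (mod 919).
29^2 ≡ 841 (mod 919)
29^4 ≡ 570 (mod 919)
29^8 ≡ 493 (mod 919)
29^16 ≡ 433 (mod 919)
29^32 ≡ 13 (mod 919)
29^64 ≡ 169 (mod 919)
29^128 ≡ 72 (mod 919)
29^256 ≡ 589 (mod 919)
29^459 = 29^(256+128+64+8+2+1) ≡ 1 (mod 919).
Result is 1, so (29/919) = 1.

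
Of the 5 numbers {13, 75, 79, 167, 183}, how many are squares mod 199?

(13/199) = +1 → QR.
(75/199) = -1 → non-residue.
(79/199) = +1 → QR.
(167/199) = -1 → non-residue.
(183/199) = -1 → non-residue.
Total quadratic residues among the 5: 2.

2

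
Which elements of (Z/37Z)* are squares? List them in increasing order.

1, 3, 4, 7, 9, 10, 11, 12, 16, 21, 25, 26, 27, 28, 30, 33, 34, 36

Square k = 1,…,18 (k and 37−k give the same square):
1²=1, 2²=4, 3²=9, 4²=16, 5²=25, 6²=36, 7²≡12, 8²≡27, 9²≡7, 10²≡26, 11²≡10, 12²≡33, 13²≡21, 14²≡11, 15²≡3, 16²≡34, 17²≡30, 18²≡28 (mod 37).
So the quadratic residues mod 37 are {1, 3, 4, 7, 9, 10, 11, 12, 16, 21, 25, 26, 27, 28, 30, 33, 34, 36}.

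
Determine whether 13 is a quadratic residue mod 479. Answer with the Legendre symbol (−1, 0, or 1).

Euler's criterion: (13/479) ≡ 13^239 (mod 479).
13^2 ≡ 169 (mod 479)
13^4 ≡ 300 (mod 479)
13^8 ≡ 427 (mod 479)
13^16 ≡ 309 (mod 479)
13^32 ≡ 160 (mod 479)
13^64 ≡ 213 (mod 479)
13^128 ≡ 343 (mod 479)
13^239 = 13^(128+64+32+8+4+2+1) ≡ 478 (mod 479).
Result is 478 ≡ −1, so (13/479) = −1.

-1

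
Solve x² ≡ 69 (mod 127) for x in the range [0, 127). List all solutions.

Since 127 ≡ 3 (mod 4), a square root of 69 is 69^((127+1)/4) = 69^32 mod 127.
Repeated squaring: 69^2≡62, 69^4≡34, 69^8≡13, 69^16≡42, 69^32≡113 (mod 127).
69^32 = 69^(32) ≡ 113 (mod 127).
Check: 113² = 12769 ≡ 69 (mod 127). The two roots are 14 and 113.

14, 113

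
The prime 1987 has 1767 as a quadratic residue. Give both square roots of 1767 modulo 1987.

Since 1987 ≡ 3 (mod 4), a square root of 1767 is 1767^((1987+1)/4) = 1767^497 mod 1987.
Repeated squaring: 1767^2≡712, 1767^4≡259, 1767^8≡1510, 1767^16≡1011, 1767^32≡803, 1767^64≡1021, 1767^128≡1253, 1767^256≡279 (mod 1987).
1767^497 = 1767^(256+128+64+32+16+1) ≡ 1870 (mod 1987).
Check: 1870² = 3496900 ≡ 1767 (mod 1987). The two roots are 117 and 1870.

117, 1870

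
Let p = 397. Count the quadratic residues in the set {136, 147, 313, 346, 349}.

(136/397) = +1 → QR.
(147/397) = +1 → QR.
(313/397) = -1 → non-residue.
(346/397) = -1 → non-residue.
(349/397) = +1 → QR.
Total quadratic residues among the 5: 3.

3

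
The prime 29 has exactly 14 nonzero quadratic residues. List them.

Square k = 1,…,14 (k and 29−k give the same square):
1²=1, 2²=4, 3²=9, 4²=16, 5²=25, 6²≡7, 7²≡20, 8²≡6, 9²≡23, 10²≡13, 11²≡5, 12²≡28, 13²≡24, 14²≡22 (mod 29).
So the quadratic residues mod 29 are {1, 4, 5, 6, 7, 9, 13, 16, 20, 22, 23, 24, 25, 28}.

1,4,5,6,7,9,13,16,20,22,23,24,25,28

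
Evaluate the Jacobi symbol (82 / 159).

1

Pull out 2: since 159 ≡ 7 (mod 8), (2/159) = +1.
Reciprocity: 41 ≡ 1 and 159 ≡ 3 (mod 4), so (41/159) = +(159/41).
Reduce top mod 41: now compute (36/41).
Pull out 2^2: since 41 ≡ 1 (mod 8), (2/41) = +1, so (2/41)^2 = +1.
Reciprocity: 9 ≡ 1 and 41 ≡ 1 (mod 4), so (9/41) = +(41/9).
Reduce top mod 9: now compute (5/9).
Reciprocity: 5 ≡ 1 and 9 ≡ 1 (mod 4), so (5/9) = +(9/5).
Reduce top mod 5: now compute (4/5).
Pull out 2^2: since 5 ≡ 5 (mod 8), (2/5) = -1, so (2/5)^2 = +1.
Reached (1/5) = 1. Collecting the sign flips along the way, the symbol is +1.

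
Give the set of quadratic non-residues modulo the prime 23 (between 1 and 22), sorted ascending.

5 7 10 11 14 15 17 19 20 21 22

Square k = 1,…,11 (k and 23−k give the same square):
1²=1, 2²=4, 3²=9, 4²=16, 5²≡2, 6²≡13, 7²≡3, 8²≡18, 9²≡12, 10²≡8, 11²≡6 (mod 23).
The residues are {1, 2, 3, 4, 6, 8, 9, 12, 13, 16, 18}; the non-residues are the remaining 11 nonzero classes.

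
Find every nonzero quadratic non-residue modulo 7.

3 5 6

Square k = 1,…,3 (k and 7−k give the same square):
1²=1, 2²=4, 3²≡2 (mod 7).
The residues are {1, 2, 4}; the non-residues are the remaining 3 nonzero classes.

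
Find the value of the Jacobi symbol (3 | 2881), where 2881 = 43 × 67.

Reciprocity: 3 ≡ 3 and 2881 ≡ 1 (mod 4), so (3/2881) = +(2881/3).
Reduce top mod 3: now compute (1/3).
Reached (1/3) = 1. Collecting the sign flips along the way, the symbol is +1.

1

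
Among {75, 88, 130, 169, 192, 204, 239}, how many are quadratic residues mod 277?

5

(75/277) = +1 → QR.
(88/277) = +1 → QR.
(130/277) = +1 → QR.
(169/277) = +1 → QR.
(192/277) = +1 → QR.
(204/277) = -1 → non-residue.
(239/277) = -1 → non-residue.
Total quadratic residues among the 7: 5.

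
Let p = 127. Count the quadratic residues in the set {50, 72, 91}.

2

(50/127) = +1 → QR.
(72/127) = +1 → QR.
(91/127) = -1 → non-residue.
Total quadratic residues among the 3: 2.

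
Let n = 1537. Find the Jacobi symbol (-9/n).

First reduce: -9 ≡ 1528 (mod 1537).
Pull out 2^3: since 1537 ≡ 1 (mod 8), (2/1537) = +1, so (2/1537)^3 = +1.
Reciprocity: 191 ≡ 3 and 1537 ≡ 1 (mod 4), so (191/1537) = +(1537/191).
Reduce top mod 191: now compute (9/191).
Reciprocity: 9 ≡ 1 and 191 ≡ 3 (mod 4), so (9/191) = +(191/9).
Reduce top mod 9: now compute (2/9).
Pull out 2: since 9 ≡ 1 (mod 8), (2/9) = +1.
Reached (1/9) = 1. Collecting the sign flips along the way, the symbol is +1.

1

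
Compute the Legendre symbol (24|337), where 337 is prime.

1

Pull out 2^3: since 337 ≡ 1 (mod 8), (2/337) = +1, so (2/337)^3 = +1.
Reciprocity: 3 ≡ 3 and 337 ≡ 1 (mod 4), so (3/337) = +(337/3).
Reduce top mod 3: now compute (1/3).
Reached (1/3) = 1. Collecting the sign flips along the way, the symbol is +1.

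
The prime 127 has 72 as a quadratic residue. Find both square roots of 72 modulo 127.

Since 127 ≡ 3 (mod 4), a square root of 72 is 72^((127+1)/4) = 72^32 mod 127.
Repeated squaring: 72^2≡104, 72^4≡21, 72^8≡60, 72^16≡44, 72^32≡31 (mod 127).
72^32 = 72^(32) ≡ 31 (mod 127).
Check: 31² = 961 ≡ 72 (mod 127). The two roots are 31 and 96.

31, 96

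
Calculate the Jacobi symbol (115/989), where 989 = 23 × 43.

0

Reciprocity: 115 ≡ 3 and 989 ≡ 1 (mod 4), so (115/989) = +(989/115).
Reduce top mod 115: now compute (69/115).
Reciprocity: 69 ≡ 1 and 115 ≡ 3 (mod 4), so (69/115) = +(115/69).
Reduce top mod 69: now compute (46/69).
Pull out 2: since 69 ≡ 5 (mod 8), (2/69) = -1.
Reciprocity: 23 ≡ 3 and 69 ≡ 1 (mod 4), so (23/69) = +(69/23).
Reduce top mod 23: now compute (0/23).
Top reduces to 0: gcd > 1, so the symbol is 0.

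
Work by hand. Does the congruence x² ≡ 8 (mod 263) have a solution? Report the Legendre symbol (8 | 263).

1

Pull out 2^3: since 263 ≡ 7 (mod 8), (2/263) = +1, so (2/263)^3 = +1.
Reached (1/263) = 1. Collecting the sign flips along the way, the symbol is +1.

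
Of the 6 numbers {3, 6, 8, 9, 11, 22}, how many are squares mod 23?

(3/23) = +1 → QR.
(6/23) = +1 → QR.
(8/23) = +1 → QR.
(9/23) = +1 → QR.
(11/23) = -1 → non-residue.
(22/23) = -1 → non-residue.
Total quadratic residues among the 6: 4.

4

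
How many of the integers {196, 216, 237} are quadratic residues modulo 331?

2

(196/331) = +1 → QR.
(216/331) = +1 → QR.
(237/331) = -1 → non-residue.
Total quadratic residues among the 3: 2.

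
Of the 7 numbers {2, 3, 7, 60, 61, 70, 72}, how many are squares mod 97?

5

(2/97) = +1 → QR.
(3/97) = +1 → QR.
(7/97) = -1 → non-residue.
(60/97) = -1 → non-residue.
(61/97) = +1 → QR.
(70/97) = +1 → QR.
(72/97) = +1 → QR.
Total quadratic residues among the 7: 5.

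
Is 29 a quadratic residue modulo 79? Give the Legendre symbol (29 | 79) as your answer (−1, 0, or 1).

-1

Reciprocity: 29 ≡ 1 and 79 ≡ 3 (mod 4), so (29/79) = +(79/29).
Reduce top mod 29: now compute (21/29).
Reciprocity: 21 ≡ 1 and 29 ≡ 1 (mod 4), so (21/29) = +(29/21).
Reduce top mod 21: now compute (8/21).
Pull out 2^3: since 21 ≡ 5 (mod 8), (2/21) = -1, so (2/21)^3 = -1.
Reached (1/21) = 1. Collecting the sign flips along the way, the symbol is -1.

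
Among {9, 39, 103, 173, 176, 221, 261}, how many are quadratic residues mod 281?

3

(9/281) = +1 → QR.
(39/281) = +1 → QR.
(103/281) = -1 → non-residue.
(173/281) = -1 → non-residue.
(176/281) = -1 → non-residue.
(221/281) = -1 → non-residue.
(261/281) = +1 → QR.
Total quadratic residues among the 7: 3.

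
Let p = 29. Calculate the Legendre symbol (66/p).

Euler's criterion: (66/29) ≡ 8^14 (mod 29).
8^2 ≡ 6 (mod 29)
8^4 ≡ 7 (mod 29)
8^8 ≡ 20 (mod 29)
8^14 = 8^(8+4+2) ≡ 28 (mod 29).
Result is 28 ≡ −1, so (66/29) = −1.

-1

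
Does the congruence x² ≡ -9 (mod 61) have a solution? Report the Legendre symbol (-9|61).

1

First reduce: -9 ≡ 52 (mod 61).
Pull out 2^2: since 61 ≡ 5 (mod 8), (2/61) = -1, so (2/61)^2 = +1.
Reciprocity: 13 ≡ 1 and 61 ≡ 1 (mod 4), so (13/61) = +(61/13).
Reduce top mod 13: now compute (9/13).
Reciprocity: 9 ≡ 1 and 13 ≡ 1 (mod 4), so (9/13) = +(13/9).
Reduce top mod 9: now compute (4/9).
Pull out 2^2: since 9 ≡ 1 (mod 8), (2/9) = +1, so (2/9)^2 = +1.
Reached (1/9) = 1. Collecting the sign flips along the way, the symbol is +1.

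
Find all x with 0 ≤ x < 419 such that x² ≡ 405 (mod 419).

Since 419 ≡ 3 (mod 4), a square root of 405 is 405^((419+1)/4) = 405^105 mod 419.
Repeated squaring: 405^2≡196, 405^4≡287, 405^8≡245, 405^16≡108, 405^32≡351, 405^64≡15 (mod 419).
405^105 = 405^(64+32+8+1) ≡ 369 (mod 419).
Check: 369² = 136161 ≡ 405 (mod 419). The two roots are 50 and 369.

50, 369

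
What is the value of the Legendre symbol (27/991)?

-1

Reciprocity: 27 ≡ 3 and 991 ≡ 3 (mod 4), so (27/991) = −(991/27).
Reduce top mod 27: now compute (19/27).
Reciprocity: 19 ≡ 3 and 27 ≡ 3 (mod 4), so (19/27) = −(27/19).
Reduce top mod 19: now compute (8/19).
Pull out 2^3: since 19 ≡ 3 (mod 8), (2/19) = -1, so (2/19)^3 = -1.
Reached (1/19) = 1. Collecting the sign flips along the way, the symbol is -1.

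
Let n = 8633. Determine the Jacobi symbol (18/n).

1

Pull out 2: since 8633 ≡ 1 (mod 8), (2/8633) = +1.
Reciprocity: 9 ≡ 1 and 8633 ≡ 1 (mod 4), so (9/8633) = +(8633/9).
Reduce top mod 9: now compute (2/9).
Pull out 2: since 9 ≡ 1 (mod 8), (2/9) = +1.
Reached (1/9) = 1. Collecting the sign flips along the way, the symbol is +1.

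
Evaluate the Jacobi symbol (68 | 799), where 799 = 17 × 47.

0

Pull out 2^2: since 799 ≡ 7 (mod 8), (2/799) = +1, so (2/799)^2 = +1.
Reciprocity: 17 ≡ 1 and 799 ≡ 3 (mod 4), so (17/799) = +(799/17).
Reduce top mod 17: now compute (0/17).
Top reduces to 0: gcd > 1, so the symbol is 0.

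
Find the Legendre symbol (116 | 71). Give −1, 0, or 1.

1

Euler's criterion: (116/71) ≡ 45^35 (mod 71).
45^2 ≡ 37 (mod 71)
45^4 ≡ 20 (mod 71)
45^8 ≡ 45 (mod 71)
45^16 ≡ 37 (mod 71)
45^32 ≡ 20 (mod 71)
45^35 = 45^(32+2+1) ≡ 1 (mod 71).
Result is 1, so (116/71) = 1.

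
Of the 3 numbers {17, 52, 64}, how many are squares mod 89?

(17/89) = +1 → QR.
(52/89) = -1 → non-residue.
(64/89) = +1 → QR.
Total quadratic residues among the 3: 2.

2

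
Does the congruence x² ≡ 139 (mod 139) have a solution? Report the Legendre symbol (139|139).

0

First reduce: 139 ≡ 0 (mod 139).
Top reduces to 0: gcd > 1, so the symbol is 0.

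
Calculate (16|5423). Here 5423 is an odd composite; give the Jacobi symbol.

Pull out 2^4: since 5423 ≡ 7 (mod 8), (2/5423) = +1, so (2/5423)^4 = +1.
Reached (1/5423) = 1. Collecting the sign flips along the way, the symbol is +1.

1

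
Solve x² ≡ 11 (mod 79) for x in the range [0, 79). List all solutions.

Since 79 ≡ 3 (mod 4), a square root of 11 is 11^((79+1)/4) = 11^20 mod 79.
Repeated squaring: 11^2≡42, 11^4≡26, 11^8≡44, 11^16≡40 (mod 79).
11^20 = 11^(16+4) ≡ 13 (mod 79).
Check: 13² = 169 ≡ 11 (mod 79). The two roots are 13 and 66.

13, 66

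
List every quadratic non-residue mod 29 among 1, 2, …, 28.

Square k = 1,…,14 (k and 29−k give the same square):
1²=1, 2²=4, 3²=9, 4²=16, 5²=25, 6²≡7, 7²≡20, 8²≡6, 9²≡23, 10²≡13, 11²≡5, 12²≡28, 13²≡24, 14²≡22 (mod 29).
The residues are {1, 4, 5, 6, 7, 9, 13, 16, 20, 22, 23, 24, 25, 28}; the non-residues are the remaining 14 nonzero classes.

2 3 8 10 11 12 14 15 17 18 19 21 26 27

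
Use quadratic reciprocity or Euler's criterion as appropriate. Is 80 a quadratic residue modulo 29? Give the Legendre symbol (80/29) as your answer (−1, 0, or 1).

1

First reduce: 80 ≡ 22 (mod 29).
Pull out 2: since 29 ≡ 5 (mod 8), (2/29) = -1.
Reciprocity: 11 ≡ 3 and 29 ≡ 1 (mod 4), so (11/29) = +(29/11).
Reduce top mod 11: now compute (7/11).
Reciprocity: 7 ≡ 3 and 11 ≡ 3 (mod 4), so (7/11) = −(11/7).
Reduce top mod 7: now compute (4/7).
Pull out 2^2: since 7 ≡ 7 (mod 8), (2/7) = +1, so (2/7)^2 = +1.
Reached (1/7) = 1. Collecting the sign flips along the way, the symbol is +1.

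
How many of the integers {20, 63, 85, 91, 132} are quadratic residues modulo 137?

(20/137) = -1 → non-residue.
(63/137) = +1 → QR.
(85/137) = -1 → non-residue.
(91/137) = -1 → non-residue.
(132/137) = -1 → non-residue.
Total quadratic residues among the 5: 1.

1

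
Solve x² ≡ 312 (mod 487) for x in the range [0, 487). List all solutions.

61, 426

Since 487 ≡ 3 (mod 4), a square root of 312 is 312^((487+1)/4) = 312^122 mod 487.
Repeated squaring: 312^2≡431, 312^4≡214, 312^8≡18, 312^16≡324, 312^32≡271, 312^64≡391 (mod 487).
312^122 = 312^(64+32+16+8+2) ≡ 61 (mod 487).
Check: 61² = 3721 ≡ 312 (mod 487). The two roots are 61 and 426.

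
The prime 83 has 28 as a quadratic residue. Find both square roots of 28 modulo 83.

Since 83 ≡ 3 (mod 4), a square root of 28 is 28^((83+1)/4) = 28^21 mod 83.
Repeated squaring: 28^2≡37, 28^4≡41, 28^8≡21, 28^16≡26 (mod 83).
28^21 = 28^(16+4+1) ≡ 51 (mod 83).
Check: 51² = 2601 ≡ 28 (mod 83). The two roots are 32 and 51.

32, 51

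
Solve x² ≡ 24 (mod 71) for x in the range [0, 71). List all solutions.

Since 71 ≡ 3 (mod 4), a square root of 24 is 24^((71+1)/4) = 24^18 mod 71.
Repeated squaring: 24^2≡8, 24^4≡64, 24^8≡49, 24^16≡58 (mod 71).
24^18 = 24^(16+2) ≡ 38 (mod 71).
Check: 38² = 1444 ≡ 24 (mod 71). The two roots are 33 and 38.

33, 38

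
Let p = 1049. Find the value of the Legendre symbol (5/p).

Euler's criterion: (5/1049) ≡ 5^524 (mod 1049).
5^2 ≡ 25 (mod 1049)
5^4 ≡ 625 (mod 1049)
5^8 ≡ 397 (mod 1049)
5^16 ≡ 259 (mod 1049)
5^32 ≡ 994 (mod 1049)
5^64 ≡ 927 (mod 1049)
5^128 ≡ 198 (mod 1049)
5^256 ≡ 391 (mod 1049)
5^512 ≡ 776 (mod 1049)
5^524 = 5^(512+8+4) ≡ 1 (mod 1049).
Result is 1, so (5/1049) = 1.

1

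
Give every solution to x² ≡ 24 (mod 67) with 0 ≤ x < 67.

Since 67 ≡ 3 (mod 4), a square root of 24 is 24^((67+1)/4) = 24^17 mod 67.
Repeated squaring: 24^2≡40, 24^4≡59, 24^8≡64, 24^16≡9 (mod 67).
24^17 = 24^(16+1) ≡ 15 (mod 67).
Check: 15² = 225 ≡ 24 (mod 67). The two roots are 15 and 52.

15, 52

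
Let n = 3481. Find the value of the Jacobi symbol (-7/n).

1

First reduce: -7 ≡ 3474 (mod 3481).
Pull out 2: since 3481 ≡ 1 (mod 8), (2/3481) = +1.
Reciprocity: 1737 ≡ 1 and 3481 ≡ 1 (mod 4), so (1737/3481) = +(3481/1737).
Reduce top mod 1737: now compute (7/1737).
Reciprocity: 7 ≡ 3 and 1737 ≡ 1 (mod 4), so (7/1737) = +(1737/7).
Reduce top mod 7: now compute (1/7).
Reached (1/7) = 1. Collecting the sign flips along the way, the symbol is +1.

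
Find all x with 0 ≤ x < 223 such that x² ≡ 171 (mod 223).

Since 223 ≡ 3 (mod 4), a square root of 171 is 171^((223+1)/4) = 171^56 mod 223.
Repeated squaring: 171^2≡28, 171^4≡115, 171^8≡68, 171^16≡164, 171^32≡136 (mod 223).
171^56 = 171^(32+16+8) ≡ 49 (mod 223).
Check: 49² = 2401 ≡ 171 (mod 223). The two roots are 49 and 174.

49, 174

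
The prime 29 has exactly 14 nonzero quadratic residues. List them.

1, 4, 5, 6, 7, 9, 13, 16, 20, 22, 23, 24, 25, 28

Square k = 1,…,14 (k and 29−k give the same square):
1²=1, 2²=4, 3²=9, 4²=16, 5²=25, 6²≡7, 7²≡20, 8²≡6, 9²≡23, 10²≡13, 11²≡5, 12²≡28, 13²≡24, 14²≡22 (mod 29).
So the quadratic residues mod 29 are {1, 4, 5, 6, 7, 9, 13, 16, 20, 22, 23, 24, 25, 28}.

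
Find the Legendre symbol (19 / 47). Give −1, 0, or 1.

Reciprocity: 19 ≡ 3 and 47 ≡ 3 (mod 4), so (19/47) = −(47/19).
Reduce top mod 19: now compute (9/19).
Reciprocity: 9 ≡ 1 and 19 ≡ 3 (mod 4), so (9/19) = +(19/9).
Reduce top mod 9: now compute (1/9).
Reached (1/9) = 1. Collecting the sign flips along the way, the symbol is -1.

-1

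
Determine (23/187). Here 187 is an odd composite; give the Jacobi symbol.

-1

Reciprocity: 23 ≡ 3 and 187 ≡ 3 (mod 4), so (23/187) = −(187/23).
Reduce top mod 23: now compute (3/23).
Reciprocity: 3 ≡ 3 and 23 ≡ 3 (mod 4), so (3/23) = −(23/3).
Reduce top mod 3: now compute (2/3).
Pull out 2: since 3 ≡ 3 (mod 8), (2/3) = -1.
Reached (1/3) = 1. Collecting the sign flips along the way, the symbol is -1.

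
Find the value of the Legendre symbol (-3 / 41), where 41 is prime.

-1

First reduce: -3 ≡ 38 (mod 41).
Pull out 2: since 41 ≡ 1 (mod 8), (2/41) = +1.
Reciprocity: 19 ≡ 3 and 41 ≡ 1 (mod 4), so (19/41) = +(41/19).
Reduce top mod 19: now compute (3/19).
Reciprocity: 3 ≡ 3 and 19 ≡ 3 (mod 4), so (3/19) = −(19/3).
Reduce top mod 3: now compute (1/3).
Reached (1/3) = 1. Collecting the sign flips along the way, the symbol is -1.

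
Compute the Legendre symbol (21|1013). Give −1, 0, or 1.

1

Reciprocity: 21 ≡ 1 and 1013 ≡ 1 (mod 4), so (21/1013) = +(1013/21).
Reduce top mod 21: now compute (5/21).
Reciprocity: 5 ≡ 1 and 21 ≡ 1 (mod 4), so (5/21) = +(21/5).
Reduce top mod 5: now compute (1/5).
Reached (1/5) = 1. Collecting the sign flips along the way, the symbol is +1.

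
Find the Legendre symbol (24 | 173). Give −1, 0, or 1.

1

Euler's criterion: (24/173) ≡ 24^86 (mod 173).
24^2 ≡ 57 (mod 173)
24^4 ≡ 135 (mod 173)
24^8 ≡ 60 (mod 173)
24^16 ≡ 140 (mod 173)
24^32 ≡ 51 (mod 173)
24^64 ≡ 6 (mod 173)
24^86 = 24^(64+16+4+2) ≡ 1 (mod 173).
Result is 1, so (24/173) = 1.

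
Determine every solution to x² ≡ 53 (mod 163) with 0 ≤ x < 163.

78, 85

Since 163 ≡ 3 (mod 4), a square root of 53 is 53^((163+1)/4) = 53^41 mod 163.
Repeated squaring: 53^2≡38, 53^4≡140, 53^8≡40, 53^16≡133, 53^32≡85 (mod 163).
53^41 = 53^(32+8+1) ≡ 85 (mod 163).
Check: 85² = 7225 ≡ 53 (mod 163). The two roots are 78 and 85.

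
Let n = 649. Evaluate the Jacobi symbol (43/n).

1

Reciprocity: 43 ≡ 3 and 649 ≡ 1 (mod 4), so (43/649) = +(649/43).
Reduce top mod 43: now compute (4/43).
Pull out 2^2: since 43 ≡ 3 (mod 8), (2/43) = -1, so (2/43)^2 = +1.
Reached (1/43) = 1. Collecting the sign flips along the way, the symbol is +1.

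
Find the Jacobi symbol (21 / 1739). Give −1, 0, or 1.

Reciprocity: 21 ≡ 1 and 1739 ≡ 3 (mod 4), so (21/1739) = +(1739/21).
Reduce top mod 21: now compute (17/21).
Reciprocity: 17 ≡ 1 and 21 ≡ 1 (mod 4), so (17/21) = +(21/17).
Reduce top mod 17: now compute (4/17).
Pull out 2^2: since 17 ≡ 1 (mod 8), (2/17) = +1, so (2/17)^2 = +1.
Reached (1/17) = 1. Collecting the sign flips along the way, the symbol is +1.

1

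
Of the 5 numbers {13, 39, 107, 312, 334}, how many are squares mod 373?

4

(13/373) = +1 → QR.
(39/373) = +1 → QR.
(107/373) = +1 → QR.
(312/373) = -1 → non-residue.
(334/373) = +1 → QR.
Total quadratic residues among the 5: 4.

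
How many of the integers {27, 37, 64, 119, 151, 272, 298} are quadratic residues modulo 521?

4

(27/521) = -1 → non-residue.
(37/521) = +1 → QR.
(64/521) = +1 → QR.
(119/521) = +1 → QR.
(151/521) = +1 → QR.
(272/521) = -1 → non-residue.
(298/521) = -1 → non-residue.
Total quadratic residues among the 7: 4.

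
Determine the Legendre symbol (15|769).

1

Reciprocity: 15 ≡ 3 and 769 ≡ 1 (mod 4), so (15/769) = +(769/15).
Reduce top mod 15: now compute (4/15).
Pull out 2^2: since 15 ≡ 7 (mod 8), (2/15) = +1, so (2/15)^2 = +1.
Reached (1/15) = 1. Collecting the sign flips along the way, the symbol is +1.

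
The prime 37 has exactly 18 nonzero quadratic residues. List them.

Square k = 1,…,18 (k and 37−k give the same square):
1²=1, 2²=4, 3²=9, 4²=16, 5²=25, 6²=36, 7²≡12, 8²≡27, 9²≡7, 10²≡26, 11²≡10, 12²≡33, 13²≡21, 14²≡11, 15²≡3, 16²≡34, 17²≡30, 18²≡28 (mod 37).
So the quadratic residues mod 37 are {1, 3, 4, 7, 9, 10, 11, 12, 16, 21, 25, 26, 27, 28, 30, 33, 34, 36}.

1,3,4,7,9,10,11,12,16,21,25,26,27,28,30,33,34,36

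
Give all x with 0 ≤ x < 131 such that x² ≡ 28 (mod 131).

40, 91

Since 131 ≡ 3 (mod 4), a square root of 28 is 28^((131+1)/4) = 28^33 mod 131.
Repeated squaring: 28^2≡129, 28^4≡4, 28^8≡16, 28^16≡125, 28^32≡36 (mod 131).
28^33 = 28^(32+1) ≡ 91 (mod 131).
Check: 91² = 8281 ≡ 28 (mod 131). The two roots are 40 and 91.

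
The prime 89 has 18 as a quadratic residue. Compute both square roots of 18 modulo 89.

89 ≡ 1 (mod 4), so we find a root by search.
Trying successive values, 14² = 196 ≡ 18 (mod 89). The other root is 89 − 14 = 75.

14, 75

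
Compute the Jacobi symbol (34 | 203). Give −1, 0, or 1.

-1

Pull out 2: since 203 ≡ 3 (mod 8), (2/203) = -1.
Reciprocity: 17 ≡ 1 and 203 ≡ 3 (mod 4), so (17/203) = +(203/17).
Reduce top mod 17: now compute (16/17).
Pull out 2^4: since 17 ≡ 1 (mod 8), (2/17) = +1, so (2/17)^4 = +1.
Reached (1/17) = 1. Collecting the sign flips along the way, the symbol is -1.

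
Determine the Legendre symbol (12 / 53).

Euler's criterion: (12/53) ≡ 12^26 (mod 53).
12^2 ≡ 38 (mod 53)
12^4 ≡ 13 (mod 53)
12^8 ≡ 10 (mod 53)
12^16 ≡ 47 (mod 53)
12^26 = 12^(16+8+2) ≡ 52 (mod 53).
Result is 52 ≡ −1, so (12/53) = −1.

-1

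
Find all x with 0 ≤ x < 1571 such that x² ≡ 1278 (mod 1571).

Since 1571 ≡ 3 (mod 4), a square root of 1278 is 1278^((1571+1)/4) = 1278^393 mod 1571.
Repeated squaring: 1278^2≡1015, 1278^4≡1220, 1278^8≡663, 1278^16≡1260, 1278^32≡890, 1278^64≡316, 1278^128≡883, 1278^256≡473 (mod 1571).
1278^393 = 1278^(256+128+8+1) ≡ 394 (mod 1571).
Check: 394² = 155236 ≡ 1278 (mod 1571). The two roots are 394 and 1177.

394, 1177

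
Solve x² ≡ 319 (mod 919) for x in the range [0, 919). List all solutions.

167, 752

Since 919 ≡ 3 (mod 4), a square root of 319 is 319^((919+1)/4) = 319^230 mod 919.
Repeated squaring: 319^2≡671, 319^4≡850, 319^8≡166, 319^16≡905, 319^32≡196, 319^64≡737, 319^128≡40 (mod 919).
319^230 = 319^(128+64+32+4+2) ≡ 752 (mod 919).
Check: 752² = 565504 ≡ 319 (mod 919). The two roots are 167 and 752.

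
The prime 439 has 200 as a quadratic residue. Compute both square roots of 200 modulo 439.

Since 439 ≡ 3 (mod 4), a square root of 200 is 200^((439+1)/4) = 200^110 mod 439.
Repeated squaring: 200^2≡51, 200^4≡406, 200^8≡211, 200^16≡182, 200^32≡199, 200^64≡91 (mod 439).
200^110 = 200^(64+32+8+4+2) ≡ 229 (mod 439).
Check: 229² = 52441 ≡ 200 (mod 439). The two roots are 210 and 229.

210, 229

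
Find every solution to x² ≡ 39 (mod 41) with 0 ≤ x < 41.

11, 30

41 ≡ 1 (mod 4), so we find a root by search.
Trying successive values, 11² = 121 ≡ 39 (mod 41). The other root is 41 − 11 = 30.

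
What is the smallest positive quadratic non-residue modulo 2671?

(2/2671) = +1, so 2 is a residue.
(3/2671) = −1, so 3 is the smallest positive non-residue mod 2671.

3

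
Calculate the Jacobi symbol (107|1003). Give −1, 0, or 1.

-1

Reciprocity: 107 ≡ 3 and 1003 ≡ 3 (mod 4), so (107/1003) = −(1003/107).
Reduce top mod 107: now compute (40/107).
Pull out 2^3: since 107 ≡ 3 (mod 8), (2/107) = -1, so (2/107)^3 = -1.
Reciprocity: 5 ≡ 1 and 107 ≡ 3 (mod 4), so (5/107) = +(107/5).
Reduce top mod 5: now compute (2/5).
Pull out 2: since 5 ≡ 5 (mod 8), (2/5) = -1.
Reached (1/5) = 1. Collecting the sign flips along the way, the symbol is -1.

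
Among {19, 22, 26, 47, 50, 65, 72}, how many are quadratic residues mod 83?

(19/83) = -1 → non-residue.
(22/83) = -1 → non-residue.
(26/83) = +1 → QR.
(47/83) = -1 → non-residue.
(50/83) = -1 → non-residue.
(65/83) = +1 → QR.
(72/83) = -1 → non-residue.
Total quadratic residues among the 7: 2.

2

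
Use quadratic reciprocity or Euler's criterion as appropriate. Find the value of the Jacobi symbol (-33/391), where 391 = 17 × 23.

First reduce: -33 ≡ 358 (mod 391).
Pull out 2: since 391 ≡ 7 (mod 8), (2/391) = +1.
Reciprocity: 179 ≡ 3 and 391 ≡ 3 (mod 4), so (179/391) = −(391/179).
Reduce top mod 179: now compute (33/179).
Reciprocity: 33 ≡ 1 and 179 ≡ 3 (mod 4), so (33/179) = +(179/33).
Reduce top mod 33: now compute (14/33).
Pull out 2: since 33 ≡ 1 (mod 8), (2/33) = +1.
Reciprocity: 7 ≡ 3 and 33 ≡ 1 (mod 4), so (7/33) = +(33/7).
Reduce top mod 7: now compute (5/7).
Reciprocity: 5 ≡ 1 and 7 ≡ 3 (mod 4), so (5/7) = +(7/5).
Reduce top mod 5: now compute (2/5).
Pull out 2: since 5 ≡ 5 (mod 8), (2/5) = -1.
Reached (1/5) = 1. Collecting the sign flips along the way, the symbol is +1.

1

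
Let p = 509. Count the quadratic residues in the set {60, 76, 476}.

(60/509) = -1 → non-residue.
(76/509) = -1 → non-residue.
(476/509) = -1 → non-residue.
Total quadratic residues among the 3: 0.

0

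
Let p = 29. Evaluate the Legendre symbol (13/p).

1

Reciprocity: 13 ≡ 1 and 29 ≡ 1 (mod 4), so (13/29) = +(29/13).
Reduce top mod 13: now compute (3/13).
Reciprocity: 3 ≡ 3 and 13 ≡ 1 (mod 4), so (3/13) = +(13/3).
Reduce top mod 3: now compute (1/3).
Reached (1/3) = 1. Collecting the sign flips along the way, the symbol is +1.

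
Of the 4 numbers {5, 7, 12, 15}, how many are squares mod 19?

2

(5/19) = +1 → QR.
(7/19) = +1 → QR.
(12/19) = -1 → non-residue.
(15/19) = -1 → non-residue.
Total quadratic residues among the 4: 2.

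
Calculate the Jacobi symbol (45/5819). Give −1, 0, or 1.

1

Reciprocity: 45 ≡ 1 and 5819 ≡ 3 (mod 4), so (45/5819) = +(5819/45).
Reduce top mod 45: now compute (14/45).
Pull out 2: since 45 ≡ 5 (mod 8), (2/45) = -1.
Reciprocity: 7 ≡ 3 and 45 ≡ 1 (mod 4), so (7/45) = +(45/7).
Reduce top mod 7: now compute (3/7).
Reciprocity: 3 ≡ 3 and 7 ≡ 3 (mod 4), so (3/7) = −(7/3).
Reduce top mod 3: now compute (1/3).
Reached (1/3) = 1. Collecting the sign flips along the way, the symbol is +1.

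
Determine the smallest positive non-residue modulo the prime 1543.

(2/1543) = +1, so 2 is a residue.
(3/1543) = −1, so 3 is the smallest positive non-residue mod 1543.

3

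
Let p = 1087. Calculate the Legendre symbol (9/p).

1

Reciprocity: 9 ≡ 1 and 1087 ≡ 3 (mod 4), so (9/1087) = +(1087/9).
Reduce top mod 9: now compute (7/9).
Reciprocity: 7 ≡ 3 and 9 ≡ 1 (mod 4), so (7/9) = +(9/7).
Reduce top mod 7: now compute (2/7).
Pull out 2: since 7 ≡ 7 (mod 8), (2/7) = +1.
Reached (1/7) = 1. Collecting the sign flips along the way, the symbol is +1.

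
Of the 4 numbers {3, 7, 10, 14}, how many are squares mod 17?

(3/17) = -1 → non-residue.
(7/17) = -1 → non-residue.
(10/17) = -1 → non-residue.
(14/17) = -1 → non-residue.
Total quadratic residues among the 4: 0.

0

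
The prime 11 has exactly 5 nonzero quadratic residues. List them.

Square k = 1,…,5 (k and 11−k give the same square):
1²=1, 2²=4, 3²=9, 4²≡5, 5²≡3 (mod 11).
So the quadratic residues mod 11 are {1, 3, 4, 5, 9}.

1,3,4,5,9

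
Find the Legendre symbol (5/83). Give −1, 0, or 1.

Reciprocity: 5 ≡ 1 and 83 ≡ 3 (mod 4), so (5/83) = +(83/5).
Reduce top mod 5: now compute (3/5).
Reciprocity: 3 ≡ 3 and 5 ≡ 1 (mod 4), so (3/5) = +(5/3).
Reduce top mod 3: now compute (2/3).
Pull out 2: since 3 ≡ 3 (mod 8), (2/3) = -1.
Reached (1/3) = 1. Collecting the sign flips along the way, the symbol is -1.

-1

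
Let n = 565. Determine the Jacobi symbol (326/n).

Pull out 2: since 565 ≡ 5 (mod 8), (2/565) = -1.
Reciprocity: 163 ≡ 3 and 565 ≡ 1 (mod 4), so (163/565) = +(565/163).
Reduce top mod 163: now compute (76/163).
Pull out 2^2: since 163 ≡ 3 (mod 8), (2/163) = -1, so (2/163)^2 = +1.
Reciprocity: 19 ≡ 3 and 163 ≡ 3 (mod 4), so (19/163) = −(163/19).
Reduce top mod 19: now compute (11/19).
Reciprocity: 11 ≡ 3 and 19 ≡ 3 (mod 4), so (11/19) = −(19/11).
Reduce top mod 11: now compute (8/11).
Pull out 2^3: since 11 ≡ 3 (mod 8), (2/11) = -1, so (2/11)^3 = -1.
Reached (1/11) = 1. Collecting the sign flips along the way, the symbol is +1.

1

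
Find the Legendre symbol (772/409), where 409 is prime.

1

First reduce: 772 ≡ 363 (mod 409).
Reciprocity: 363 ≡ 3 and 409 ≡ 1 (mod 4), so (363/409) = +(409/363).
Reduce top mod 363: now compute (46/363).
Pull out 2: since 363 ≡ 3 (mod 8), (2/363) = -1.
Reciprocity: 23 ≡ 3 and 363 ≡ 3 (mod 4), so (23/363) = −(363/23).
Reduce top mod 23: now compute (18/23).
Pull out 2: since 23 ≡ 7 (mod 8), (2/23) = +1.
Reciprocity: 9 ≡ 1 and 23 ≡ 3 (mod 4), so (9/23) = +(23/9).
Reduce top mod 9: now compute (5/9).
Reciprocity: 5 ≡ 1 and 9 ≡ 1 (mod 4), so (5/9) = +(9/5).
Reduce top mod 5: now compute (4/5).
Pull out 2^2: since 5 ≡ 5 (mod 8), (2/5) = -1, so (2/5)^2 = +1.
Reached (1/5) = 1. Collecting the sign flips along the way, the symbol is +1.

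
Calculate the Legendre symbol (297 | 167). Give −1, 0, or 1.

1

Euler's criterion: (297/167) ≡ 130^83 (mod 167).
130^2 ≡ 33 (mod 167)
130^4 ≡ 87 (mod 167)
130^8 ≡ 54 (mod 167)
130^16 ≡ 77 (mod 167)
130^32 ≡ 84 (mod 167)
130^64 ≡ 42 (mod 167)
130^83 = 130^(64+16+2+1) ≡ 1 (mod 167).
Result is 1, so (297/167) = 1.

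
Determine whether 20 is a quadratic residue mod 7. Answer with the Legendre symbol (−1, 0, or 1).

Euler's criterion: (20/7) ≡ 6^3 (mod 7).
6^2 ≡ 1 (mod 7)
6^3 = 6^(2+1) ≡ 6 (mod 7).
Result is 6 ≡ −1, so (20/7) = −1.

-1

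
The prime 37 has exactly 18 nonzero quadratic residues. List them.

1, 3, 4, 7, 9, 10, 11, 12, 16, 21, 25, 26, 27, 28, 30, 33, 34, 36

Square k = 1,…,18 (k and 37−k give the same square):
1²=1, 2²=4, 3²=9, 4²=16, 5²=25, 6²=36, 7²≡12, 8²≡27, 9²≡7, 10²≡26, 11²≡10, 12²≡33, 13²≡21, 14²≡11, 15²≡3, 16²≡34, 17²≡30, 18²≡28 (mod 37).
So the quadratic residues mod 37 are {1, 3, 4, 7, 9, 10, 11, 12, 16, 21, 25, 26, 27, 28, 30, 33, 34, 36}.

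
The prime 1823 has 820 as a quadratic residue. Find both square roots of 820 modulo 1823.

Since 1823 ≡ 3 (mod 4), a square root of 820 is 820^((1823+1)/4) = 820^456 mod 1823.
Repeated squaring: 820^2≡1536, 820^4≡334, 820^8≡353, 820^16≡645, 820^32≡381, 820^64≡1144, 820^128≡1645, 820^256≡693 (mod 1823).
820^456 = 820^(256+128+64+8) ≡ 999 (mod 1823).
Check: 999² = 998001 ≡ 820 (mod 1823). The two roots are 824 and 999.

824, 999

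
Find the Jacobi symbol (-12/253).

1

First reduce: -12 ≡ 241 (mod 253).
Reciprocity: 241 ≡ 1 and 253 ≡ 1 (mod 4), so (241/253) = +(253/241).
Reduce top mod 241: now compute (12/241).
Pull out 2^2: since 241 ≡ 1 (mod 8), (2/241) = +1, so (2/241)^2 = +1.
Reciprocity: 3 ≡ 3 and 241 ≡ 1 (mod 4), so (3/241) = +(241/3).
Reduce top mod 3: now compute (1/3).
Reached (1/3) = 1. Collecting the sign flips along the way, the symbol is +1.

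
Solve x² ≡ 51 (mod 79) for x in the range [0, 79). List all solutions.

29, 50

Since 79 ≡ 3 (mod 4), a square root of 51 is 51^((79+1)/4) = 51^20 mod 79.
Repeated squaring: 51^2≡73, 51^4≡36, 51^8≡32, 51^16≡76 (mod 79).
51^20 = 51^(16+4) ≡ 50 (mod 79).
Check: 50² = 2500 ≡ 51 (mod 79). The two roots are 29 and 50.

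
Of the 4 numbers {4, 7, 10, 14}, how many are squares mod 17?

1

(4/17) = +1 → QR.
(7/17) = -1 → non-residue.
(10/17) = -1 → non-residue.
(14/17) = -1 → non-residue.
Total quadratic residues among the 4: 1.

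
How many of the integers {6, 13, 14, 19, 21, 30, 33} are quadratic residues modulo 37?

3

(6/37) = -1 → non-residue.
(13/37) = -1 → non-residue.
(14/37) = -1 → non-residue.
(19/37) = -1 → non-residue.
(21/37) = +1 → QR.
(30/37) = +1 → QR.
(33/37) = +1 → QR.
Total quadratic residues among the 7: 3.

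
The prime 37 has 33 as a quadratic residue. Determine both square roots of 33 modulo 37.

37 ≡ 1 (mod 4), so we find a root by search.
Trying successive values, 12² = 144 ≡ 33 (mod 37). The other root is 37 − 12 = 25.

12, 25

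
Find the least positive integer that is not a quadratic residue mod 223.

(2/223) = +1, so 2 is a residue.
(3/223) = −1, so 3 is the smallest positive non-residue mod 223.

3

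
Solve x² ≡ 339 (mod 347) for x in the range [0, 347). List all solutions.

133, 214

Since 347 ≡ 3 (mod 4), a square root of 339 is 339^((347+1)/4) = 339^87 mod 347.
Repeated squaring: 339^2≡64, 339^4≡279, 339^8≡113, 339^16≡277, 339^32≡42, 339^64≡29 (mod 347).
339^87 = 339^(64+16+4+2+1) ≡ 133 (mod 347).
Check: 133² = 17689 ≡ 339 (mod 347). The two roots are 133 and 214.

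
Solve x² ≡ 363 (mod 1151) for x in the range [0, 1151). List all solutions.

399, 752

Since 1151 ≡ 3 (mod 4), a square root of 363 is 363^((1151+1)/4) = 363^288 mod 1151.
Repeated squaring: 363^2≡555, 363^4≡708, 363^8≡579, 363^16≡300, 363^32≡222, 363^64≡942, 363^128≡1094, 363^256≡947 (mod 1151).
363^288 = 363^(256+32) ≡ 752 (mod 1151).
Check: 752² = 565504 ≡ 363 (mod 1151). The two roots are 399 and 752.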